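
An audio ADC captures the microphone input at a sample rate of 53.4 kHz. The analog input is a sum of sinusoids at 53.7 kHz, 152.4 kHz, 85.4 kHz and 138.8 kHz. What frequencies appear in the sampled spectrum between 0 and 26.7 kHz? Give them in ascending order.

fs/2 = 26.7 kHz.
53.7 kHz mod fs = 0.3 kHz.
0.3 kHz ≤ fs/2 = 26.7 kHz, appears at 0.3 kHz.
152.4 kHz mod fs = 45.6 kHz.
45.6 kHz > fs/2 = 26.7 kHz, folds to fs − 45.6 kHz = 7.8 kHz.
85.4 kHz mod fs = 32 kHz.
32 kHz > fs/2 = 26.7 kHz, folds to fs − 32 kHz = 21.4 kHz.
138.8 kHz mod fs = 32 kHz.
32 kHz > fs/2 = 26.7 kHz, folds to fs − 32 kHz = 21.4 kHz.
Distinct values: {0.3 kHz, 7.8 kHz, 21.4 kHz}.

0.3 kHz, 7.8 kHz, 21.4 kHz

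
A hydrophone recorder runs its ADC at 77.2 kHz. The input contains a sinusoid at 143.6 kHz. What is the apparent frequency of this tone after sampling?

10.8 kHz

143.6 kHz mod fs = 66.4 kHz.
66.4 kHz > fs/2 = 38.6 kHz, folds to fs − 66.4 kHz = 10.8 kHz.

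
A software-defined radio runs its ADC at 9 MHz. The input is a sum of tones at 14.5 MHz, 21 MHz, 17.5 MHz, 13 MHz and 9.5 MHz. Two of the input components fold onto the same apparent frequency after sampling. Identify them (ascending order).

fs/2 = 4.5 MHz.
14.5 MHz mod fs = 5.5 MHz.
5.5 MHz > fs/2 = 4.5 MHz, folds to fs − 5.5 MHz = 3.5 MHz.
21 MHz mod fs = 3 MHz.
3 MHz ≤ fs/2 = 4.5 MHz, appears at 3 MHz.
17.5 MHz mod fs = 8.5 MHz.
8.5 MHz > fs/2 = 4.5 MHz, folds to fs − 8.5 MHz = 0.5 MHz.
13 MHz mod fs = 4 MHz.
4 MHz ≤ fs/2 = 4.5 MHz, appears at 4 MHz.
9.5 MHz mod fs = 0.5 MHz.
0.5 MHz ≤ fs/2 = 4.5 MHz, appears at 0.5 MHz.
9.5 MHz and 17.5 MHz both map to 0.5 MHz.

9.5 MHz, 17.5 MHz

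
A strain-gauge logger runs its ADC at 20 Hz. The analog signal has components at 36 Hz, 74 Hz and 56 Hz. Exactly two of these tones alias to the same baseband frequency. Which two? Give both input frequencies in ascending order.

36 Hz, 56 Hz

fs/2 = 10 Hz.
36 Hz mod fs = 16 Hz.
16 Hz > fs/2 = 10 Hz, folds to fs − 16 Hz = 4 Hz.
74 Hz mod fs = 14 Hz.
14 Hz > fs/2 = 10 Hz, folds to fs − 14 Hz = 6 Hz.
56 Hz mod fs = 16 Hz.
16 Hz > fs/2 = 10 Hz, folds to fs − 16 Hz = 4 Hz.
36 Hz and 56 Hz both map to 4 Hz.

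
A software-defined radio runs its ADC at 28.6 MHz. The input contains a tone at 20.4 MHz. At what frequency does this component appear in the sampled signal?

20.4 MHz > fs/2 = 14.3 MHz, folds to fs − 20.4 MHz = 8.2 MHz.

8.2 MHz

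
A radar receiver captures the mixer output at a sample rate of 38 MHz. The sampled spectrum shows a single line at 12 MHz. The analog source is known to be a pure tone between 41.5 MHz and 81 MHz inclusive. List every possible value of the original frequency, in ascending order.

Frequencies that alias to 12 MHz are k·fs ± 12 MHz for integer k ≥ 0.
k=0: 12 MHz.
k=1: 26 MHz, 50 MHz.
k=2: 64 MHz, 88 MHz.
k=3: 102 MHz, 126 MHz.
Within [41.5 MHz, 81 MHz]: 50 MHz, 64 MHz.

50 MHz, 64 MHz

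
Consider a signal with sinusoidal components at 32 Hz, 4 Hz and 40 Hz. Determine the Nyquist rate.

80 Hz

Highest-frequency component: 40 Hz.
Nyquist rate = 2 × 40 Hz = 80 Hz.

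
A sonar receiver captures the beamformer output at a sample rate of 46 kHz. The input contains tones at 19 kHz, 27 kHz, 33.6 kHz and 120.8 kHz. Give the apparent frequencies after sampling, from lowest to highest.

fs/2 = 23 kHz.
19 kHz ≤ fs/2 = 23 kHz, passes unchanged.
27 kHz > fs/2 = 23 kHz, folds to fs − 27 kHz = 19 kHz.
33.6 kHz > fs/2 = 23 kHz, folds to fs − 33.6 kHz = 12.4 kHz.
120.8 kHz mod fs = 28.8 kHz.
28.8 kHz > fs/2 = 23 kHz, folds to fs − 28.8 kHz = 17.2 kHz.
Distinct values: {12.4 kHz, 17.2 kHz, 19 kHz}.

12.4 kHz, 17.2 kHz, 19 kHz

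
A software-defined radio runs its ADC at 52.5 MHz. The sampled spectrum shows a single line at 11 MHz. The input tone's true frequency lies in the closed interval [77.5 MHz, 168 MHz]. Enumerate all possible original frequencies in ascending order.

94 MHz, 116 MHz, 146.5 MHz

Frequencies that alias to 11 MHz are k·fs ± 11 MHz for integer k ≥ 0.
k=0: 11 MHz.
k=1: 41.5 MHz, 63.5 MHz.
k=2: 94 MHz, 116 MHz.
k=3: 146.5 MHz, 168.5 MHz.
k=4: 199 MHz, 221 MHz.
Within [77.5 MHz, 168 MHz]: 94 MHz, 116 MHz, 146.5 MHz.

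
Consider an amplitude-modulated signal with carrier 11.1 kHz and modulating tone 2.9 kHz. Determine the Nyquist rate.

28 kHz

AM sidebands sit at fc ± fm = 8.2 kHz and 14 kHz.
Highest-frequency component: 14 kHz.
Nyquist rate = 2 × 14 kHz = 28 kHz.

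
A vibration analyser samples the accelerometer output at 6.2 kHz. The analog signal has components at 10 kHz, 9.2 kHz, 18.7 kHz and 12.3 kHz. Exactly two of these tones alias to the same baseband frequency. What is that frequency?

0.1 kHz

fs/2 = 3.1 kHz.
10 kHz mod fs = 3.8 kHz.
3.8 kHz > fs/2 = 3.1 kHz, folds to fs − 3.8 kHz = 2.4 kHz.
9.2 kHz mod fs = 3 kHz.
3 kHz ≤ fs/2 = 3.1 kHz, appears at 3 kHz.
18.7 kHz mod fs = 0.1 kHz.
0.1 kHz ≤ fs/2 = 3.1 kHz, appears at 0.1 kHz.
12.3 kHz mod fs = 6.1 kHz.
6.1 kHz > fs/2 = 3.1 kHz, folds to fs − 6.1 kHz = 0.1 kHz.
12.3 kHz and 18.7 kHz both map to 0.1 kHz.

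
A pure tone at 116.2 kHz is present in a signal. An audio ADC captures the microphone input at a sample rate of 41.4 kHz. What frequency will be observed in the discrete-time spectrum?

8 kHz

116.2 kHz mod fs = 33.4 kHz.
33.4 kHz > fs/2 = 20.7 kHz, folds to fs − 33.4 kHz = 8 kHz.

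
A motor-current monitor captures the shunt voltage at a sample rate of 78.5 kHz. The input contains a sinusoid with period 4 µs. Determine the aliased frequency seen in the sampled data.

T = 4 µs → f = 1/T = 250 kHz.
250 kHz mod fs = 14.5 kHz.
14.5 kHz ≤ fs/2 = 39.25 kHz, appears at 14.5 kHz.

14.5 kHz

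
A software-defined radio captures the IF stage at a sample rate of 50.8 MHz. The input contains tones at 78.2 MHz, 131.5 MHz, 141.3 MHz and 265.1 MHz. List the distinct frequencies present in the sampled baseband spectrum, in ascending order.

fs/2 = 25.4 MHz.
78.2 MHz mod fs = 27.4 MHz.
27.4 MHz > fs/2 = 25.4 MHz, folds to fs − 27.4 MHz = 23.4 MHz.
131.5 MHz mod fs = 29.9 MHz.
29.9 MHz > fs/2 = 25.4 MHz, folds to fs − 29.9 MHz = 20.9 MHz.
141.3 MHz mod fs = 39.7 MHz.
39.7 MHz > fs/2 = 25.4 MHz, folds to fs − 39.7 MHz = 11.1 MHz.
265.1 MHz mod fs = 11.1 MHz.
11.1 MHz ≤ fs/2 = 25.4 MHz, appears at 11.1 MHz.
Distinct values: {11.1 MHz, 20.9 MHz, 23.4 MHz}.

11.1 MHz, 20.9 MHz, 23.4 MHz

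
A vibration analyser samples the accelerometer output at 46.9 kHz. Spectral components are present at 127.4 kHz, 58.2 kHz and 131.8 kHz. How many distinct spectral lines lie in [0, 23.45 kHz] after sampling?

3

fs/2 = 23.45 kHz.
127.4 kHz mod fs = 33.6 kHz.
33.6 kHz > fs/2 = 23.45 kHz, folds to fs − 33.6 kHz = 13.3 kHz.
58.2 kHz mod fs = 11.3 kHz.
11.3 kHz ≤ fs/2 = 23.45 kHz, appears at 11.3 kHz.
131.8 kHz mod fs = 38 kHz.
38 kHz > fs/2 = 23.45 kHz, folds to fs − 38 kHz = 8.9 kHz.
Distinct values: {8.9 kHz, 11.3 kHz, 13.3 kHz} → 3.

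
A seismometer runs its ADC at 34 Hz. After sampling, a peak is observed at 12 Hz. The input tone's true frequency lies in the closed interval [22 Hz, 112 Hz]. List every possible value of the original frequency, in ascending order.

22 Hz, 46 Hz, 56 Hz, 80 Hz, 90 Hz

Frequencies that alias to 12 Hz are k·fs ± 12 Hz for integer k ≥ 0.
k=0: 12 Hz.
k=1: 22 Hz, 46 Hz.
k=2: 56 Hz, 80 Hz.
k=3: 90 Hz, 114 Hz.
k=4: 124 Hz, 148 Hz.
Within [22 Hz, 112 Hz]: 22 Hz, 46 Hz, 56 Hz, 80 Hz, 90 Hz.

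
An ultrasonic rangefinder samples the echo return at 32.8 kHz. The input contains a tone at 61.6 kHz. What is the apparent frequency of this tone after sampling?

4 kHz

61.6 kHz mod fs = 28.8 kHz.
28.8 kHz > fs/2 = 16.4 kHz, folds to fs − 28.8 kHz = 4 kHz.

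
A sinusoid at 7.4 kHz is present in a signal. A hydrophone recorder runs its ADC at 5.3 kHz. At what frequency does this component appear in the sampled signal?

7.4 kHz mod fs = 2.1 kHz.
2.1 kHz ≤ fs/2 = 2.65 kHz, appears at 2.1 kHz.

2.1 kHz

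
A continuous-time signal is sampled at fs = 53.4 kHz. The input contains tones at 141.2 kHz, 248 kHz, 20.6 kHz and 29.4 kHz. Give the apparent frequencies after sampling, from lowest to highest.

19 kHz, 20.6 kHz, 24 kHz

fs/2 = 26.7 kHz.
141.2 kHz mod fs = 34.4 kHz.
34.4 kHz > fs/2 = 26.7 kHz, folds to fs − 34.4 kHz = 19 kHz.
248 kHz mod fs = 34.4 kHz.
34.4 kHz > fs/2 = 26.7 kHz, folds to fs − 34.4 kHz = 19 kHz.
20.6 kHz ≤ fs/2 = 26.7 kHz, passes unchanged.
29.4 kHz > fs/2 = 26.7 kHz, folds to fs − 29.4 kHz = 24 kHz.
Distinct values: {19 kHz, 20.6 kHz, 24 kHz}.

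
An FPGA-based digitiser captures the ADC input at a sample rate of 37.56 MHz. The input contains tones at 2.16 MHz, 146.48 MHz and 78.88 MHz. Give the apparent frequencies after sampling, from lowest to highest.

2.16 MHz, 3.76 MHz

fs/2 = 18.78 MHz.
2.16 MHz ≤ fs/2 = 18.78 MHz, passes unchanged.
146.48 MHz mod fs = 33.8 MHz.
33.8 MHz > fs/2 = 18.78 MHz, folds to fs − 33.8 MHz = 3.76 MHz.
78.88 MHz mod fs = 3.76 MHz.
3.76 MHz ≤ fs/2 = 18.78 MHz, appears at 3.76 MHz.
Distinct values: {2.16 MHz, 3.76 MHz}.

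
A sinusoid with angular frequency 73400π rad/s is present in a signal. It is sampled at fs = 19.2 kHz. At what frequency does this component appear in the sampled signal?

ω = 73400π rad/s → f = ω/(2π) = 36700 Hz = 36.7 kHz.
36.7 kHz mod fs = 17.5 kHz.
17.5 kHz > fs/2 = 9.6 kHz, folds to fs − 17.5 kHz = 1.7 kHz.

1.7 kHz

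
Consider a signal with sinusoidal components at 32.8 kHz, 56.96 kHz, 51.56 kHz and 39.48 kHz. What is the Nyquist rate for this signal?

Highest-frequency component: 56.96 kHz.
Nyquist rate = 2 × 56.96 kHz = 113.92 kHz.

113.92 kHz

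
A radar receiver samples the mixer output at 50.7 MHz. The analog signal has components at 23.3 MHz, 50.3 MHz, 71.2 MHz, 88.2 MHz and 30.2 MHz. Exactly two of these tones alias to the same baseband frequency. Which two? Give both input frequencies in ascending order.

fs/2 = 25.35 MHz.
23.3 MHz ≤ fs/2 = 25.35 MHz, passes unchanged.
50.3 MHz > fs/2 = 25.35 MHz, folds to fs − 50.3 MHz = 0.4 MHz.
71.2 MHz mod fs = 20.5 MHz.
20.5 MHz ≤ fs/2 = 25.35 MHz, appears at 20.5 MHz.
88.2 MHz mod fs = 37.5 MHz.
37.5 MHz > fs/2 = 25.35 MHz, folds to fs − 37.5 MHz = 13.2 MHz.
30.2 MHz > fs/2 = 25.35 MHz, folds to fs − 30.2 MHz = 20.5 MHz.
30.2 MHz and 71.2 MHz both map to 20.5 MHz.

30.2 MHz, 71.2 MHz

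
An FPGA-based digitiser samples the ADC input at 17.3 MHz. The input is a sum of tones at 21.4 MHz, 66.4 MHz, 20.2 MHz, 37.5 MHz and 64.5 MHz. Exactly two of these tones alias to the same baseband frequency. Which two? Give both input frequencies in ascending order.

20.2 MHz, 37.5 MHz

fs/2 = 8.65 MHz.
21.4 MHz mod fs = 4.1 MHz.
4.1 MHz ≤ fs/2 = 8.65 MHz, appears at 4.1 MHz.
66.4 MHz mod fs = 14.5 MHz.
14.5 MHz > fs/2 = 8.65 MHz, folds to fs − 14.5 MHz = 2.8 MHz.
20.2 MHz mod fs = 2.9 MHz.
2.9 MHz ≤ fs/2 = 8.65 MHz, appears at 2.9 MHz.
37.5 MHz mod fs = 2.9 MHz.
2.9 MHz ≤ fs/2 = 8.65 MHz, appears at 2.9 MHz.
64.5 MHz mod fs = 12.6 MHz.
12.6 MHz > fs/2 = 8.65 MHz, folds to fs − 12.6 MHz = 4.7 MHz.
20.2 MHz and 37.5 MHz both map to 2.9 MHz.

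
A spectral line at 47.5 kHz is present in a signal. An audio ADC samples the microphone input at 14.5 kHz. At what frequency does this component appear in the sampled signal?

47.5 kHz mod fs = 4 kHz.
4 kHz ≤ fs/2 = 7.25 kHz, appears at 4 kHz.

4 kHz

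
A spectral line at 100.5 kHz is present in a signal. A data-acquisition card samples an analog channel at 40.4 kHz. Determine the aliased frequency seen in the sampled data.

19.7 kHz

100.5 kHz mod fs = 19.7 kHz.
19.7 kHz ≤ fs/2 = 20.2 kHz, appears at 19.7 kHz.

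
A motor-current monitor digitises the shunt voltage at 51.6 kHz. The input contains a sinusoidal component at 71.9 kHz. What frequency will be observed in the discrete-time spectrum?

20.3 kHz

71.9 kHz mod fs = 20.3 kHz.
20.3 kHz ≤ fs/2 = 25.8 kHz, appears at 20.3 kHz.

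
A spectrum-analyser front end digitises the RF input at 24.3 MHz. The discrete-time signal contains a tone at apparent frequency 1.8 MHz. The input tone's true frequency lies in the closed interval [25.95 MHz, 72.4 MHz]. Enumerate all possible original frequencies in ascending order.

Frequencies that alias to 1.8 MHz are k·fs ± 1.8 MHz for integer k ≥ 0.
k=0: 1.8 MHz.
k=1: 22.5 MHz, 26.1 MHz.
k=2: 46.8 MHz, 50.4 MHz.
k=3: 71.1 MHz, 74.7 MHz.
k=4: 95.4 MHz, 99 MHz.
Within [25.95 MHz, 72.4 MHz]: 26.1 MHz, 46.8 MHz, 50.4 MHz, 71.1 MHz.

26.1 MHz, 46.8 MHz, 50.4 MHz, 71.1 MHz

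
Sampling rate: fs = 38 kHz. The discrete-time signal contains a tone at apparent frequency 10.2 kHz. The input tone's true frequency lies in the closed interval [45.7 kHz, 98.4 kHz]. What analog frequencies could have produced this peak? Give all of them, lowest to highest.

48.2 kHz, 65.8 kHz, 86.2 kHz

Frequencies that alias to 10.2 kHz are k·fs ± 10.2 kHz for integer k ≥ 0.
k=0: 10.2 kHz.
k=1: 27.8 kHz, 48.2 kHz.
k=2: 65.8 kHz, 86.2 kHz.
k=3: 103.8 kHz, 124.2 kHz.
Within [45.7 kHz, 98.4 kHz]: 48.2 kHz, 65.8 kHz, 86.2 kHz.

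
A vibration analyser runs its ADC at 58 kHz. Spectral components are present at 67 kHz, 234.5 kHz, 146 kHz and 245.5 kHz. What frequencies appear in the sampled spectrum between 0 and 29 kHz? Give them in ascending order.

2.5 kHz, 9 kHz, 13.5 kHz, 28 kHz

fs/2 = 29 kHz.
67 kHz mod fs = 9 kHz.
9 kHz ≤ fs/2 = 29 kHz, appears at 9 kHz.
234.5 kHz mod fs = 2.5 kHz.
2.5 kHz ≤ fs/2 = 29 kHz, appears at 2.5 kHz.
146 kHz mod fs = 30 kHz.
30 kHz > fs/2 = 29 kHz, folds to fs − 30 kHz = 28 kHz.
245.5 kHz mod fs = 13.5 kHz.
13.5 kHz ≤ fs/2 = 29 kHz, appears at 13.5 kHz.
Distinct values: {2.5 kHz, 9 kHz, 13.5 kHz, 28 kHz}.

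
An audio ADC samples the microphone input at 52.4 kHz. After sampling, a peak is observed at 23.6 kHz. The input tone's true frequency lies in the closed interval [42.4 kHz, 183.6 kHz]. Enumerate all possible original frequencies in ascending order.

76 kHz, 81.2 kHz, 128.4 kHz, 133.6 kHz, 180.8 kHz

Frequencies that alias to 23.6 kHz are k·fs ± 23.6 kHz for integer k ≥ 0.
k=0: 23.6 kHz.
k=1: 28.8 kHz, 76 kHz.
k=2: 81.2 kHz, 128.4 kHz.
k=3: 133.6 kHz, 180.8 kHz.
k=4: 186 kHz, 233.2 kHz.
Within [42.4 kHz, 183.6 kHz]: 76 kHz, 81.2 kHz, 128.4 kHz, 133.6 kHz, 180.8 kHz.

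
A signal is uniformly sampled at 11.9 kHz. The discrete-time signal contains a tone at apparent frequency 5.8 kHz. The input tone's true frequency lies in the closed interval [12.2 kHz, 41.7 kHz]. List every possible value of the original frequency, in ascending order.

17.7 kHz, 18 kHz, 29.6 kHz, 29.9 kHz, 41.5 kHz

Frequencies that alias to 5.8 kHz are k·fs ± 5.8 kHz for integer k ≥ 0.
k=0: 5.8 kHz.
k=1: 6.1 kHz, 17.7 kHz.
k=2: 18 kHz, 29.6 kHz.
k=3: 29.9 kHz, 41.5 kHz.
k=4: 41.8 kHz, 53.4 kHz.
Within [12.2 kHz, 41.7 kHz]: 17.7 kHz, 18 kHz, 29.6 kHz, 29.9 kHz, 41.5 kHz.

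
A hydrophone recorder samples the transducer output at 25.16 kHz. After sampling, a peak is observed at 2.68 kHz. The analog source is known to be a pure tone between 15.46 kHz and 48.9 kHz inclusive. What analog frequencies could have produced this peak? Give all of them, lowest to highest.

Frequencies that alias to 2.68 kHz are k·fs ± 2.68 kHz for integer k ≥ 0.
k=0: 2.68 kHz.
k=1: 22.48 kHz, 27.84 kHz.
k=2: 47.64 kHz, 53 kHz.
k=3: 72.8 kHz, 78.16 kHz.
Within [15.46 kHz, 48.9 kHz]: 22.48 kHz, 27.84 kHz, 47.64 kHz.

22.48 kHz, 27.84 kHz, 47.64 kHz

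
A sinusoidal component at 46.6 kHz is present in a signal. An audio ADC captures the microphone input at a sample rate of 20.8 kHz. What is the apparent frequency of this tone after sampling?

5 kHz

46.6 kHz mod fs = 5 kHz.
5 kHz ≤ fs/2 = 10.4 kHz, appears at 5 kHz.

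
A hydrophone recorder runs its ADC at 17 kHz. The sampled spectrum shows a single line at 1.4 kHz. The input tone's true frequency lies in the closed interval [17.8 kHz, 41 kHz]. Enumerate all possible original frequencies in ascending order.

18.4 kHz, 32.6 kHz, 35.4 kHz

Frequencies that alias to 1.4 kHz are k·fs ± 1.4 kHz for integer k ≥ 0.
k=0: 1.4 kHz.
k=1: 15.6 kHz, 18.4 kHz.
k=2: 32.6 kHz, 35.4 kHz.
k=3: 49.6 kHz, 52.4 kHz.
Within [17.8 kHz, 41 kHz]: 18.4 kHz, 32.6 kHz, 35.4 kHz.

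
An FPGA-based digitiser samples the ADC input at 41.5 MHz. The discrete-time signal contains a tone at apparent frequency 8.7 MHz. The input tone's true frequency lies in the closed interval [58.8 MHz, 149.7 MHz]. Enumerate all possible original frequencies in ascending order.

74.3 MHz, 91.7 MHz, 115.8 MHz, 133.2 MHz

Frequencies that alias to 8.7 MHz are k·fs ± 8.7 MHz for integer k ≥ 0.
k=0: 8.7 MHz.
k=1: 32.8 MHz, 50.2 MHz.
k=2: 74.3 MHz, 91.7 MHz.
k=3: 115.8 MHz, 133.2 MHz.
k=4: 157.3 MHz, 174.7 MHz.
Within [58.8 MHz, 149.7 MHz]: 74.3 MHz, 91.7 MHz, 115.8 MHz, 133.2 MHz.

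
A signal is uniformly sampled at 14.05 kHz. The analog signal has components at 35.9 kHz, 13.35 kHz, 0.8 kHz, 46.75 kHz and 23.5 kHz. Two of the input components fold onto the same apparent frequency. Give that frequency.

fs/2 = 7.025 kHz.
35.9 kHz mod fs = 7.8 kHz.
7.8 kHz > fs/2 = 7.025 kHz, folds to fs − 7.8 kHz = 6.25 kHz.
13.35 kHz > fs/2 = 7.025 kHz, folds to fs − 13.35 kHz = 0.7 kHz.
0.8 kHz ≤ fs/2 = 7.025 kHz, passes unchanged.
46.75 kHz mod fs = 4.6 kHz.
4.6 kHz ≤ fs/2 = 7.025 kHz, appears at 4.6 kHz.
23.5 kHz mod fs = 9.45 kHz.
9.45 kHz > fs/2 = 7.025 kHz, folds to fs − 9.45 kHz = 4.6 kHz.
23.5 kHz and 46.75 kHz both map to 4.6 kHz.

4.6 kHz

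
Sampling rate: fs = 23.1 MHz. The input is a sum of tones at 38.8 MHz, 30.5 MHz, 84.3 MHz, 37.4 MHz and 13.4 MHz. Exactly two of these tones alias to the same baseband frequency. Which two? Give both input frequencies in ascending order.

fs/2 = 11.55 MHz.
38.8 MHz mod fs = 15.7 MHz.
15.7 MHz > fs/2 = 11.55 MHz, folds to fs − 15.7 MHz = 7.4 MHz.
30.5 MHz mod fs = 7.4 MHz.
7.4 MHz ≤ fs/2 = 11.55 MHz, appears at 7.4 MHz.
84.3 MHz mod fs = 15 MHz.
15 MHz > fs/2 = 11.55 MHz, folds to fs − 15 MHz = 8.1 MHz.
37.4 MHz mod fs = 14.3 MHz.
14.3 MHz > fs/2 = 11.55 MHz, folds to fs − 14.3 MHz = 8.8 MHz.
13.4 MHz > fs/2 = 11.55 MHz, folds to fs − 13.4 MHz = 9.7 MHz.
30.5 MHz and 38.8 MHz both map to 7.4 MHz.

30.5 MHz, 38.8 MHz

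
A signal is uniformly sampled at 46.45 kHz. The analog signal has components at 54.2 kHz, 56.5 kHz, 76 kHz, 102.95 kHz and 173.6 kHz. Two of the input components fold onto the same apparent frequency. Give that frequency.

10.05 kHz

fs/2 = 23.225 kHz.
54.2 kHz mod fs = 7.75 kHz.
7.75 kHz ≤ fs/2 = 23.225 kHz, appears at 7.75 kHz.
56.5 kHz mod fs = 10.05 kHz.
10.05 kHz ≤ fs/2 = 23.225 kHz, appears at 10.05 kHz.
76 kHz mod fs = 29.55 kHz.
29.55 kHz > fs/2 = 23.225 kHz, folds to fs − 29.55 kHz = 16.9 kHz.
102.95 kHz mod fs = 10.05 kHz.
10.05 kHz ≤ fs/2 = 23.225 kHz, appears at 10.05 kHz.
173.6 kHz mod fs = 34.25 kHz.
34.25 kHz > fs/2 = 23.225 kHz, folds to fs − 34.25 kHz = 12.2 kHz.
56.5 kHz and 102.95 kHz both map to 10.05 kHz.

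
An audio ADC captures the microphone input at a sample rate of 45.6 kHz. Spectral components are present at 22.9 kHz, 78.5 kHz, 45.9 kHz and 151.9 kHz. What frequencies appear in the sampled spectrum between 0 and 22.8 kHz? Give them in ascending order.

fs/2 = 22.8 kHz.
22.9 kHz > fs/2 = 22.8 kHz, folds to fs − 22.9 kHz = 22.7 kHz.
78.5 kHz mod fs = 32.9 kHz.
32.9 kHz > fs/2 = 22.8 kHz, folds to fs − 32.9 kHz = 12.7 kHz.
45.9 kHz mod fs = 0.3 kHz.
0.3 kHz ≤ fs/2 = 22.8 kHz, appears at 0.3 kHz.
151.9 kHz mod fs = 15.1 kHz.
15.1 kHz ≤ fs/2 = 22.8 kHz, appears at 15.1 kHz.
Distinct values: {0.3 kHz, 12.7 kHz, 15.1 kHz, 22.7 kHz}.

0.3 kHz, 12.7 kHz, 15.1 kHz, 22.7 kHz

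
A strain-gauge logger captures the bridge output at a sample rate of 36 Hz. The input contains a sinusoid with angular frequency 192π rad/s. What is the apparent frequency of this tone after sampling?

ω = 192π rad/s → f = ω/(2π) = 96 Hz.
96 Hz mod fs = 24 Hz.
24 Hz > fs/2 = 18 Hz, folds to fs − 24 Hz = 12 Hz.

12 Hz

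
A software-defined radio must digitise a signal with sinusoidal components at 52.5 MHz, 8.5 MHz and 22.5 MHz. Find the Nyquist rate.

105 MHz

Highest-frequency component: 52.5 MHz.
Nyquist rate = 2 × 52.5 MHz = 105 MHz.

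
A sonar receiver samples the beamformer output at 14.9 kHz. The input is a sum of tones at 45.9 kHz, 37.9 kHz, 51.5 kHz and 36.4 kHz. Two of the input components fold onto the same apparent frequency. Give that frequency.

6.8 kHz

fs/2 = 7.45 kHz.
45.9 kHz mod fs = 1.2 kHz.
1.2 kHz ≤ fs/2 = 7.45 kHz, appears at 1.2 kHz.
37.9 kHz mod fs = 8.1 kHz.
8.1 kHz > fs/2 = 7.45 kHz, folds to fs − 8.1 kHz = 6.8 kHz.
51.5 kHz mod fs = 6.8 kHz.
6.8 kHz ≤ fs/2 = 7.45 kHz, appears at 6.8 kHz.
36.4 kHz mod fs = 6.6 kHz.
6.6 kHz ≤ fs/2 = 7.45 kHz, appears at 6.6 kHz.
37.9 kHz and 51.5 kHz both map to 6.8 kHz.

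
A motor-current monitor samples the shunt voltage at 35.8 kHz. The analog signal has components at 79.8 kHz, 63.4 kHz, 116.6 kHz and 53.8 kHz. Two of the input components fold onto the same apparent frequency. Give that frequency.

fs/2 = 17.9 kHz.
79.8 kHz mod fs = 8.2 kHz.
8.2 kHz ≤ fs/2 = 17.9 kHz, appears at 8.2 kHz.
63.4 kHz mod fs = 27.6 kHz.
27.6 kHz > fs/2 = 17.9 kHz, folds to fs − 27.6 kHz = 8.2 kHz.
116.6 kHz mod fs = 9.2 kHz.
9.2 kHz ≤ fs/2 = 17.9 kHz, appears at 9.2 kHz.
53.8 kHz mod fs = 18 kHz.
18 kHz > fs/2 = 17.9 kHz, folds to fs − 18 kHz = 17.8 kHz.
63.4 kHz and 79.8 kHz both map to 8.2 kHz.

8.2 kHz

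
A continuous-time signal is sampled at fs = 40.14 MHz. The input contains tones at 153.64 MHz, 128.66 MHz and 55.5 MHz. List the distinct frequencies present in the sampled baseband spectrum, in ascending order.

6.92 MHz, 8.24 MHz, 15.36 MHz

fs/2 = 20.07 MHz.
153.64 MHz mod fs = 33.22 MHz.
33.22 MHz > fs/2 = 20.07 MHz, folds to fs − 33.22 MHz = 6.92 MHz.
128.66 MHz mod fs = 8.24 MHz.
8.24 MHz ≤ fs/2 = 20.07 MHz, appears at 8.24 MHz.
55.5 MHz mod fs = 15.36 MHz.
15.36 MHz ≤ fs/2 = 20.07 MHz, appears at 15.36 MHz.
Distinct values: {6.92 MHz, 8.24 MHz, 15.36 MHz}.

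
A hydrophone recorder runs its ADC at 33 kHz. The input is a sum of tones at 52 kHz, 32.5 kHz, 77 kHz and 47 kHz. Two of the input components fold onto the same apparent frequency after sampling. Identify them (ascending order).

fs/2 = 16.5 kHz.
52 kHz mod fs = 19 kHz.
19 kHz > fs/2 = 16.5 kHz, folds to fs − 19 kHz = 14 kHz.
32.5 kHz > fs/2 = 16.5 kHz, folds to fs − 32.5 kHz = 0.5 kHz.
77 kHz mod fs = 11 kHz.
11 kHz ≤ fs/2 = 16.5 kHz, appears at 11 kHz.
47 kHz mod fs = 14 kHz.
14 kHz ≤ fs/2 = 16.5 kHz, appears at 14 kHz.
47 kHz and 52 kHz both map to 14 kHz.

47 kHz, 52 kHz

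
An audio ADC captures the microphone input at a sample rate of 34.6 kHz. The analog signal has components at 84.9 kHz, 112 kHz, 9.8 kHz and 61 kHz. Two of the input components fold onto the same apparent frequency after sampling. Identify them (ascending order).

fs/2 = 17.3 kHz.
84.9 kHz mod fs = 15.7 kHz.
15.7 kHz ≤ fs/2 = 17.3 kHz, appears at 15.7 kHz.
112 kHz mod fs = 8.2 kHz.
8.2 kHz ≤ fs/2 = 17.3 kHz, appears at 8.2 kHz.
9.8 kHz ≤ fs/2 = 17.3 kHz, passes unchanged.
61 kHz mod fs = 26.4 kHz.
26.4 kHz > fs/2 = 17.3 kHz, folds to fs − 26.4 kHz = 8.2 kHz.
61 kHz and 112 kHz both map to 8.2 kHz.

61 kHz, 112 kHz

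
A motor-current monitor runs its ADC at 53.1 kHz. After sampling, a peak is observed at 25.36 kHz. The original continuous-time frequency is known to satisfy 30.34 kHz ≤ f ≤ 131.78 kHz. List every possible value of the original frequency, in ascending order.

78.46 kHz, 80.84 kHz, 131.56 kHz

Frequencies that alias to 25.36 kHz are k·fs ± 25.36 kHz for integer k ≥ 0.
k=0: 25.36 kHz.
k=1: 27.74 kHz, 78.46 kHz.
k=2: 80.84 kHz, 131.56 kHz.
k=3: 133.94 kHz, 184.66 kHz.
Within [30.34 kHz, 131.78 kHz]: 78.46 kHz, 80.84 kHz, 131.56 kHz.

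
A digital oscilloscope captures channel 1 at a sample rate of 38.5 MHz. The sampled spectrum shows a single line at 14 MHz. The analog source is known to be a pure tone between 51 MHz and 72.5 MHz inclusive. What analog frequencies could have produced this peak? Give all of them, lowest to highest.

Frequencies that alias to 14 MHz are k·fs ± 14 MHz for integer k ≥ 0.
k=0: 14 MHz.
k=1: 24.5 MHz, 52.5 MHz.
k=2: 63 MHz, 91 MHz.
k=3: 101.5 MHz, 129.5 MHz.
Within [51 MHz, 72.5 MHz]: 52.5 MHz, 63 MHz.

52.5 MHz, 63 MHz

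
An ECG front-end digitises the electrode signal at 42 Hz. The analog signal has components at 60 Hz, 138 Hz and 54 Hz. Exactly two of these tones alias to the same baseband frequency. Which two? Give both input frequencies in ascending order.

54 Hz, 138 Hz

fs/2 = 21 Hz.
60 Hz mod fs = 18 Hz.
18 Hz ≤ fs/2 = 21 Hz, appears at 18 Hz.
138 Hz mod fs = 12 Hz.
12 Hz ≤ fs/2 = 21 Hz, appears at 12 Hz.
54 Hz mod fs = 12 Hz.
12 Hz ≤ fs/2 = 21 Hz, appears at 12 Hz.
54 Hz and 138 Hz both map to 12 Hz.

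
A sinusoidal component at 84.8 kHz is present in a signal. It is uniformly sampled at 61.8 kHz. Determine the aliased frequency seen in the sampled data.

84.8 kHz mod fs = 23 kHz.
23 kHz ≤ fs/2 = 30.9 kHz, appears at 23 kHz.

23 kHz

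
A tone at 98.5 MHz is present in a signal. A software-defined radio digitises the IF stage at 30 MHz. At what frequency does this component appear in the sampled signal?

98.5 MHz mod fs = 8.5 MHz.
8.5 MHz ≤ fs/2 = 15 MHz, appears at 8.5 MHz.

8.5 MHz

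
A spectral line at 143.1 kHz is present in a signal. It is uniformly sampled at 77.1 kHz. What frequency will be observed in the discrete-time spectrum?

11.1 kHz

143.1 kHz mod fs = 66 kHz.
66 kHz > fs/2 = 38.55 kHz, folds to fs − 66 kHz = 11.1 kHz.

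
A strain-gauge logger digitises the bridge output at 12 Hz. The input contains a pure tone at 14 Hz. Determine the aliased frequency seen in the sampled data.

14 Hz mod fs = 2 Hz.
2 Hz ≤ fs/2 = 6 Hz, appears at 2 Hz.

2 Hz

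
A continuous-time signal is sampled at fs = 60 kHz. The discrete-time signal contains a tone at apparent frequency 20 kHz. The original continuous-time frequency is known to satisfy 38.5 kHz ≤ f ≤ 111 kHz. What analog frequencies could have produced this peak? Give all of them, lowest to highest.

40 kHz, 80 kHz, 100 kHz

Frequencies that alias to 20 kHz are k·fs ± 20 kHz for integer k ≥ 0.
k=0: 20 kHz.
k=1: 40 kHz, 80 kHz.
k=2: 100 kHz, 140 kHz.
k=3: 160 kHz, 200 kHz.
Within [38.5 kHz, 111 kHz]: 40 kHz, 80 kHz, 100 kHz.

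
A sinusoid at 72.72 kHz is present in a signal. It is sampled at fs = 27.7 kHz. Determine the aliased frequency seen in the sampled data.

10.38 kHz

72.72 kHz mod fs = 17.32 kHz.
17.32 kHz > fs/2 = 13.85 kHz, folds to fs − 17.32 kHz = 10.38 kHz.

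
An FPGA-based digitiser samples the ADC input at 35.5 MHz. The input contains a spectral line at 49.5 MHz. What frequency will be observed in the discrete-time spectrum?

49.5 MHz mod fs = 14 MHz.
14 MHz ≤ fs/2 = 17.75 MHz, appears at 14 MHz.

14 MHz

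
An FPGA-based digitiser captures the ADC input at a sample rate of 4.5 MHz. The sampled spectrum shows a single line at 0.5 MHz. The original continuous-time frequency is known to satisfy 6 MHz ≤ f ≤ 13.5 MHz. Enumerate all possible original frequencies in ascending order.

Frequencies that alias to 0.5 MHz are k·fs ± 0.5 MHz for integer k ≥ 0.
k=0: 0.5 MHz.
k=1: 4 MHz, 5 MHz.
k=2: 8.5 MHz, 9.5 MHz.
k=3: 13 MHz, 14 MHz.
k=4: 17.5 MHz, 18.5 MHz.
Within [6 MHz, 13.5 MHz]: 8.5 MHz, 9.5 MHz, 13 MHz.

8.5 MHz, 9.5 MHz, 13 MHz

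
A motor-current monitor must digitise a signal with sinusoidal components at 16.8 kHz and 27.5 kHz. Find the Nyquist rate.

Highest-frequency component: 27.5 kHz.
Nyquist rate = 2 × 27.5 kHz = 55 kHz.

55 kHz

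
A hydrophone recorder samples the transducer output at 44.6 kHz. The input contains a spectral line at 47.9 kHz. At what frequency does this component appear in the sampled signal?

3.3 kHz

47.9 kHz mod fs = 3.3 kHz.
3.3 kHz ≤ fs/2 = 22.3 kHz, appears at 3.3 kHz.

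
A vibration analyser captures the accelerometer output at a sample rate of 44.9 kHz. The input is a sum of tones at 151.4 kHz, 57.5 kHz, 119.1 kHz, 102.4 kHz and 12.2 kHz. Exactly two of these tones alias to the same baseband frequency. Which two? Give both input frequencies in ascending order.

fs/2 = 22.45 kHz.
151.4 kHz mod fs = 16.7 kHz.
16.7 kHz ≤ fs/2 = 22.45 kHz, appears at 16.7 kHz.
57.5 kHz mod fs = 12.6 kHz.
12.6 kHz ≤ fs/2 = 22.45 kHz, appears at 12.6 kHz.
119.1 kHz mod fs = 29.3 kHz.
29.3 kHz > fs/2 = 22.45 kHz, folds to fs − 29.3 kHz = 15.6 kHz.
102.4 kHz mod fs = 12.6 kHz.
12.6 kHz ≤ fs/2 = 22.45 kHz, appears at 12.6 kHz.
12.2 kHz ≤ fs/2 = 22.45 kHz, passes unchanged.
57.5 kHz and 102.4 kHz both map to 12.6 kHz.

57.5 kHz, 102.4 kHz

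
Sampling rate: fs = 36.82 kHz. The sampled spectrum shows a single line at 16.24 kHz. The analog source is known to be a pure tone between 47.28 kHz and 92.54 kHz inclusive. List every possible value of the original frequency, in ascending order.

Frequencies that alias to 16.24 kHz are k·fs ± 16.24 kHz for integer k ≥ 0.
k=0: 16.24 kHz.
k=1: 20.58 kHz, 53.06 kHz.
k=2: 57.4 kHz, 89.88 kHz.
k=3: 94.22 kHz, 126.7 kHz.
Within [47.28 kHz, 92.54 kHz]: 53.06 kHz, 57.4 kHz, 89.88 kHz.

53.06 kHz, 57.4 kHz, 89.88 kHz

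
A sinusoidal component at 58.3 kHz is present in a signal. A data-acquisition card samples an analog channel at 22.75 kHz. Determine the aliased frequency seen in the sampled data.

9.95 kHz

58.3 kHz mod fs = 12.8 kHz.
12.8 kHz > fs/2 = 11.375 kHz, folds to fs − 12.8 kHz = 9.95 kHz.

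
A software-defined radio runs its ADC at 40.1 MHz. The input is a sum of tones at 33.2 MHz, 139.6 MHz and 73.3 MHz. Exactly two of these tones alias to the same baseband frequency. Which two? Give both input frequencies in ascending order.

33.2 MHz, 73.3 MHz

fs/2 = 20.05 MHz.
33.2 MHz > fs/2 = 20.05 MHz, folds to fs − 33.2 MHz = 6.9 MHz.
139.6 MHz mod fs = 19.3 MHz.
19.3 MHz ≤ fs/2 = 20.05 MHz, appears at 19.3 MHz.
73.3 MHz mod fs = 33.2 MHz.
33.2 MHz > fs/2 = 20.05 MHz, folds to fs − 33.2 MHz = 6.9 MHz.
33.2 MHz and 73.3 MHz both map to 6.9 MHz.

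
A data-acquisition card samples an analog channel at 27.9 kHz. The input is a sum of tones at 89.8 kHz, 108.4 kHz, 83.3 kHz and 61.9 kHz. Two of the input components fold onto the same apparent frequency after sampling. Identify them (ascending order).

fs/2 = 13.95 kHz.
89.8 kHz mod fs = 6.1 kHz.
6.1 kHz ≤ fs/2 = 13.95 kHz, appears at 6.1 kHz.
108.4 kHz mod fs = 24.7 kHz.
24.7 kHz > fs/2 = 13.95 kHz, folds to fs − 24.7 kHz = 3.2 kHz.
83.3 kHz mod fs = 27.5 kHz.
27.5 kHz > fs/2 = 13.95 kHz, folds to fs − 27.5 kHz = 0.4 kHz.
61.9 kHz mod fs = 6.1 kHz.
6.1 kHz ≤ fs/2 = 13.95 kHz, appears at 6.1 kHz.
61.9 kHz and 89.8 kHz both map to 6.1 kHz.

61.9 kHz, 89.8 kHz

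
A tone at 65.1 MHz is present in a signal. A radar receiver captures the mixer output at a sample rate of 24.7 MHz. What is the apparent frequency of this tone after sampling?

65.1 MHz mod fs = 15.7 MHz.
15.7 MHz > fs/2 = 12.35 MHz, folds to fs − 15.7 MHz = 9 MHz.

9 MHz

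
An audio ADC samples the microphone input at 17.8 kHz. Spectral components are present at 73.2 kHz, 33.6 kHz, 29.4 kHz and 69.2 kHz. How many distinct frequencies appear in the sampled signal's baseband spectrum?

fs/2 = 8.9 kHz.
73.2 kHz mod fs = 2 kHz.
2 kHz ≤ fs/2 = 8.9 kHz, appears at 2 kHz.
33.6 kHz mod fs = 15.8 kHz.
15.8 kHz > fs/2 = 8.9 kHz, folds to fs − 15.8 kHz = 2 kHz.
29.4 kHz mod fs = 11.6 kHz.
11.6 kHz > fs/2 = 8.9 kHz, folds to fs − 11.6 kHz = 6.2 kHz.
69.2 kHz mod fs = 15.8 kHz.
15.8 kHz > fs/2 = 8.9 kHz, folds to fs − 15.8 kHz = 2 kHz.
Distinct values: {2 kHz, 6.2 kHz} → 2.

2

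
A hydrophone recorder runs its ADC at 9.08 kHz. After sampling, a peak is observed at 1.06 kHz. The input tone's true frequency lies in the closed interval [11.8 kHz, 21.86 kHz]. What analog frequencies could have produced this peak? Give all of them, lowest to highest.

Frequencies that alias to 1.06 kHz are k·fs ± 1.06 kHz for integer k ≥ 0.
k=0: 1.06 kHz.
k=1: 8.02 kHz, 10.14 kHz.
k=2: 17.1 kHz, 19.22 kHz.
k=3: 26.18 kHz, 28.3 kHz.
Within [11.8 kHz, 21.86 kHz]: 17.1 kHz, 19.22 kHz.

17.1 kHz, 19.22 kHz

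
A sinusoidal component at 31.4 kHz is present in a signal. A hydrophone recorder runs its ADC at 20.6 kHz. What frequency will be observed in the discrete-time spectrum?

9.8 kHz

31.4 kHz mod fs = 10.8 kHz.
10.8 kHz > fs/2 = 10.3 kHz, folds to fs − 10.8 kHz = 9.8 kHz.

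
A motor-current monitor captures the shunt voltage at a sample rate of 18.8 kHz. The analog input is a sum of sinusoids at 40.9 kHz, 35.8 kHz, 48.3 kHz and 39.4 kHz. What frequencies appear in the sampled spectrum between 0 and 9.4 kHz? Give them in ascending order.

1.8 kHz, 3.3 kHz, 8.1 kHz

fs/2 = 9.4 kHz.
40.9 kHz mod fs = 3.3 kHz.
3.3 kHz ≤ fs/2 = 9.4 kHz, appears at 3.3 kHz.
35.8 kHz mod fs = 17 kHz.
17 kHz > fs/2 = 9.4 kHz, folds to fs − 17 kHz = 1.8 kHz.
48.3 kHz mod fs = 10.7 kHz.
10.7 kHz > fs/2 = 9.4 kHz, folds to fs − 10.7 kHz = 8.1 kHz.
39.4 kHz mod fs = 1.8 kHz.
1.8 kHz ≤ fs/2 = 9.4 kHz, appears at 1.8 kHz.
Distinct values: {1.8 kHz, 3.3 kHz, 8.1 kHz}.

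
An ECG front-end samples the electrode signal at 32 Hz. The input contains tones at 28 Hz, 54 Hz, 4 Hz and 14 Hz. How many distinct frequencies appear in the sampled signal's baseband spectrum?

fs/2 = 16 Hz.
28 Hz > fs/2 = 16 Hz, folds to fs − 28 Hz = 4 Hz.
54 Hz mod fs = 22 Hz.
22 Hz > fs/2 = 16 Hz, folds to fs − 22 Hz = 10 Hz.
4 Hz ≤ fs/2 = 16 Hz, passes unchanged.
14 Hz ≤ fs/2 = 16 Hz, passes unchanged.
Distinct values: {4 Hz, 10 Hz, 14 Hz} → 3.

3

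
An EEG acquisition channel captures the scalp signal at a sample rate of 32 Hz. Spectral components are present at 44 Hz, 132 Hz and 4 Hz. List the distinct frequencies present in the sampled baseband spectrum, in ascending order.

fs/2 = 16 Hz.
44 Hz mod fs = 12 Hz.
12 Hz ≤ fs/2 = 16 Hz, appears at 12 Hz.
132 Hz mod fs = 4 Hz.
4 Hz ≤ fs/2 = 16 Hz, appears at 4 Hz.
4 Hz ≤ fs/2 = 16 Hz, passes unchanged.
Distinct values: {4 Hz, 12 Hz}.

4 Hz, 12 Hz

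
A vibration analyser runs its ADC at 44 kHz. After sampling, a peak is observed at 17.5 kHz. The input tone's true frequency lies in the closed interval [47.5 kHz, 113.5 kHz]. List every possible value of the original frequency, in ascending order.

Frequencies that alias to 17.5 kHz are k·fs ± 17.5 kHz for integer k ≥ 0.
k=0: 17.5 kHz.
k=1: 26.5 kHz, 61.5 kHz.
k=2: 70.5 kHz, 105.5 kHz.
k=3: 114.5 kHz, 149.5 kHz.
Within [47.5 kHz, 113.5 kHz]: 61.5 kHz, 70.5 kHz, 105.5 kHz.

61.5 kHz, 70.5 kHz, 105.5 kHz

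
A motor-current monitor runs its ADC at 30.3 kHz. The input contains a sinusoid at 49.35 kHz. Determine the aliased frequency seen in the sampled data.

49.35 kHz mod fs = 19.05 kHz.
19.05 kHz > fs/2 = 15.15 kHz, folds to fs − 19.05 kHz = 11.25 kHz.

11.25 kHz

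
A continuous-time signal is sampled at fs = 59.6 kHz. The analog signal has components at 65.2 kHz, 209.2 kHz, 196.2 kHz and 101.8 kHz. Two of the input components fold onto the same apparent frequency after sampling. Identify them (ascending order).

101.8 kHz, 196.2 kHz

fs/2 = 29.8 kHz.
65.2 kHz mod fs = 5.6 kHz.
5.6 kHz ≤ fs/2 = 29.8 kHz, appears at 5.6 kHz.
209.2 kHz mod fs = 30.4 kHz.
30.4 kHz > fs/2 = 29.8 kHz, folds to fs − 30.4 kHz = 29.2 kHz.
196.2 kHz mod fs = 17.4 kHz.
17.4 kHz ≤ fs/2 = 29.8 kHz, appears at 17.4 kHz.
101.8 kHz mod fs = 42.2 kHz.
42.2 kHz > fs/2 = 29.8 kHz, folds to fs − 42.2 kHz = 17.4 kHz.
101.8 kHz and 196.2 kHz both map to 17.4 kHz.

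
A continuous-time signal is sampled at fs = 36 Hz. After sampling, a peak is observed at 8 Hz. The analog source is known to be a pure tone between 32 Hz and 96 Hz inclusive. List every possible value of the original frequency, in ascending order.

44 Hz, 64 Hz, 80 Hz

Frequencies that alias to 8 Hz are k·fs ± 8 Hz for integer k ≥ 0.
k=0: 8 Hz.
k=1: 28 Hz, 44 Hz.
k=2: 64 Hz, 80 Hz.
k=3: 100 Hz, 116 Hz.
Within [32 Hz, 96 Hz]: 44 Hz, 64 Hz, 80 Hz.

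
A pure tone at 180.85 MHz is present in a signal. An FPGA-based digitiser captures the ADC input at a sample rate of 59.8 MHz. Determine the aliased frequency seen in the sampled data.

180.85 MHz mod fs = 1.45 MHz.
1.45 MHz ≤ fs/2 = 29.9 MHz, appears at 1.45 MHz.

1.45 MHz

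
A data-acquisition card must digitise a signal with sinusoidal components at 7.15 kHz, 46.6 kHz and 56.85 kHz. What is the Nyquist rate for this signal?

Highest-frequency component: 56.85 kHz.
Nyquist rate = 2 × 56.85 kHz = 113.7 kHz.

113.7 kHz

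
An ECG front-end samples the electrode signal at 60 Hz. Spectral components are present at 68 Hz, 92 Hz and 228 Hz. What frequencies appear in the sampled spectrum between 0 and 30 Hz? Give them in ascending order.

8 Hz, 12 Hz, 28 Hz

fs/2 = 30 Hz.
68 Hz mod fs = 8 Hz.
8 Hz ≤ fs/2 = 30 Hz, appears at 8 Hz.
92 Hz mod fs = 32 Hz.
32 Hz > fs/2 = 30 Hz, folds to fs − 32 Hz = 28 Hz.
228 Hz mod fs = 48 Hz.
48 Hz > fs/2 = 30 Hz, folds to fs − 48 Hz = 12 Hz.
Distinct values: {8 Hz, 12 Hz, 28 Hz}.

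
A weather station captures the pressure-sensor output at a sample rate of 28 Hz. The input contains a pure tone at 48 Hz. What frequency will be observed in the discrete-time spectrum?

8 Hz

48 Hz mod fs = 20 Hz.
20 Hz > fs/2 = 14 Hz, folds to fs − 20 Hz = 8 Hz.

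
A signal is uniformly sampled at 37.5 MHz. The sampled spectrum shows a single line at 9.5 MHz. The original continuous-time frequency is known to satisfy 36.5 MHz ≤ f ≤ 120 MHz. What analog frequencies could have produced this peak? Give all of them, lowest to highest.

47 MHz, 65.5 MHz, 84.5 MHz, 103 MHz

Frequencies that alias to 9.5 MHz are k·fs ± 9.5 MHz for integer k ≥ 0.
k=0: 9.5 MHz.
k=1: 28 MHz, 47 MHz.
k=2: 65.5 MHz, 84.5 MHz.
k=3: 103 MHz, 122 MHz.
k=4: 140.5 MHz, 159.5 MHz.
Within [36.5 MHz, 120 MHz]: 47 MHz, 65.5 MHz, 84.5 MHz, 103 MHz.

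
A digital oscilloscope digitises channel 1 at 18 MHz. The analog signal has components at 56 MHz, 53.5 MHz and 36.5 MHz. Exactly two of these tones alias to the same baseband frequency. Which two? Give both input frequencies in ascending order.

36.5 MHz, 53.5 MHz

fs/2 = 9 MHz.
56 MHz mod fs = 2 MHz.
2 MHz ≤ fs/2 = 9 MHz, appears at 2 MHz.
53.5 MHz mod fs = 17.5 MHz.
17.5 MHz > fs/2 = 9 MHz, folds to fs − 17.5 MHz = 0.5 MHz.
36.5 MHz mod fs = 0.5 MHz.
0.5 MHz ≤ fs/2 = 9 MHz, appears at 0.5 MHz.
36.5 MHz and 53.5 MHz both map to 0.5 MHz.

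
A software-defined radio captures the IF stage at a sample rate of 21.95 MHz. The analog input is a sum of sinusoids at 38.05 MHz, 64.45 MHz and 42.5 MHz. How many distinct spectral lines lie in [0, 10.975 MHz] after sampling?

fs/2 = 10.975 MHz.
38.05 MHz mod fs = 16.1 MHz.
16.1 MHz > fs/2 = 10.975 MHz, folds to fs − 16.1 MHz = 5.85 MHz.
64.45 MHz mod fs = 20.55 MHz.
20.55 MHz > fs/2 = 10.975 MHz, folds to fs − 20.55 MHz = 1.4 MHz.
42.5 MHz mod fs = 20.55 MHz.
20.55 MHz > fs/2 = 10.975 MHz, folds to fs − 20.55 MHz = 1.4 MHz.
Distinct values: {1.4 MHz, 5.85 MHz} → 2.

2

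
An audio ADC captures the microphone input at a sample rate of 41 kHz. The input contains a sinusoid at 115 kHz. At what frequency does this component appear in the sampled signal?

8 kHz

115 kHz mod fs = 33 kHz.
33 kHz > fs/2 = 20.5 kHz, folds to fs − 33 kHz = 8 kHz.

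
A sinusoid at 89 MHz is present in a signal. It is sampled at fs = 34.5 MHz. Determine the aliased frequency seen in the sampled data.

14.5 MHz

89 MHz mod fs = 20 MHz.
20 MHz > fs/2 = 17.25 MHz, folds to fs − 20 MHz = 14.5 MHz.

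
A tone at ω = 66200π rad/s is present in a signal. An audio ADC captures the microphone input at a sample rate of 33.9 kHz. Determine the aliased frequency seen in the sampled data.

0.8 kHz

ω = 66200π rad/s → f = ω/(2π) = 33100 Hz = 33.1 kHz.
33.1 kHz > fs/2 = 16.95 kHz, folds to fs − 33.1 kHz = 0.8 kHz.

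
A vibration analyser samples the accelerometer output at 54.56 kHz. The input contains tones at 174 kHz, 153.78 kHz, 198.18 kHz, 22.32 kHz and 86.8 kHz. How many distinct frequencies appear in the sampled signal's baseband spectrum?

4

fs/2 = 27.28 kHz.
174 kHz mod fs = 10.32 kHz.
10.32 kHz ≤ fs/2 = 27.28 kHz, appears at 10.32 kHz.
153.78 kHz mod fs = 44.66 kHz.
44.66 kHz > fs/2 = 27.28 kHz, folds to fs − 44.66 kHz = 9.9 kHz.
198.18 kHz mod fs = 34.5 kHz.
34.5 kHz > fs/2 = 27.28 kHz, folds to fs − 34.5 kHz = 20.06 kHz.
22.32 kHz ≤ fs/2 = 27.28 kHz, passes unchanged.
86.8 kHz mod fs = 32.24 kHz.
32.24 kHz > fs/2 = 27.28 kHz, folds to fs − 32.24 kHz = 22.32 kHz.
Distinct values: {9.9 kHz, 10.32 kHz, 20.06 kHz, 22.32 kHz} → 4.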